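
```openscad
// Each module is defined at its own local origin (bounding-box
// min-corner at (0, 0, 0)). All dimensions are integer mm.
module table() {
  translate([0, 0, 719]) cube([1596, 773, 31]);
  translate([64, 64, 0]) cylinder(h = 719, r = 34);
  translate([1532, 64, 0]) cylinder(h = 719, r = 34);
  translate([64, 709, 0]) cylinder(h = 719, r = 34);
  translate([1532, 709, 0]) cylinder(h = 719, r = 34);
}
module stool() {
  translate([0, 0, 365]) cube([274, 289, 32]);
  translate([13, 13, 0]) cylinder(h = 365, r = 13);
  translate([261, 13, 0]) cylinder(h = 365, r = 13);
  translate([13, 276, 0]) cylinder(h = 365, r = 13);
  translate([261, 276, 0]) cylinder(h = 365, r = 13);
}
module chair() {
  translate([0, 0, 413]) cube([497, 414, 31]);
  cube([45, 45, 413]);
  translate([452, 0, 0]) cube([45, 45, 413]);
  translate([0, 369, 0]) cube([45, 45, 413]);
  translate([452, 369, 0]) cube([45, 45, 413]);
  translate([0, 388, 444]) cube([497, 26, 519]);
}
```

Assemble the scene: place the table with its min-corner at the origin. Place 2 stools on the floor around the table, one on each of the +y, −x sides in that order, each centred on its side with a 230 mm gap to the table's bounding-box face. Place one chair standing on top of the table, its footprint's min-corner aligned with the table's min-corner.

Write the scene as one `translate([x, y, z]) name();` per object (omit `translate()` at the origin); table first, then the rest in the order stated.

table();
translate([661, 1003, 0]) stool();
translate([-504, 242, 0]) stool();
translate([0, 0, 750]) chair();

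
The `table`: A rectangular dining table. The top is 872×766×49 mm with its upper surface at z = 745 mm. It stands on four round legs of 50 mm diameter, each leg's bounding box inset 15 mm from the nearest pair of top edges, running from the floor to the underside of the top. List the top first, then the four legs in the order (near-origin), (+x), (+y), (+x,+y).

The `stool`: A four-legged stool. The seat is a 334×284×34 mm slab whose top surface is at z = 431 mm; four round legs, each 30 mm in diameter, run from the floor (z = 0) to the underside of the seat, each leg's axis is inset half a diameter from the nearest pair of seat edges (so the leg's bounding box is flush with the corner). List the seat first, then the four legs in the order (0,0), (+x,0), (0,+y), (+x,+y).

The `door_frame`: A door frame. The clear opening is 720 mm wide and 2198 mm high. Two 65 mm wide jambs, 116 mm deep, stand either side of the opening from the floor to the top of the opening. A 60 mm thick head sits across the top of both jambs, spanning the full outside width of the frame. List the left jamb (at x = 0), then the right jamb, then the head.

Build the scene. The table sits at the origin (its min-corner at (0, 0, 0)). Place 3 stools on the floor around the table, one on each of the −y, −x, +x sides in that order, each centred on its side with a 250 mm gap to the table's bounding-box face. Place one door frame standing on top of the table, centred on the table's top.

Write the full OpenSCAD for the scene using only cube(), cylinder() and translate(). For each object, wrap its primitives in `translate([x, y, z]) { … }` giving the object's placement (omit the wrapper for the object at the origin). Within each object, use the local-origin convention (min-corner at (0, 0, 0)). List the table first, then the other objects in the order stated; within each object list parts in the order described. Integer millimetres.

translate([0, 0, 696]) cube([872, 766, 49]);
translate([40, 40, 0]) cylinder(h = 696, r = 25);
translate([832, 40, 0]) cylinder(h = 696, r = 25);
translate([40, 726, 0]) cylinder(h = 696, r = 25);
translate([832, 726, 0]) cylinder(h = 696, r = 25);
translate([269, -534, 0]) {
  translate([0, 0, 397]) cube([334, 284, 34]);
  translate([15, 15, 0]) cylinder(h = 397, r = 15);
  translate([319, 15, 0]) cylinder(h = 397, r = 15);
  translate([15, 269, 0]) cylinder(h = 397, r = 15);
  translate([319, 269, 0]) cylinder(h = 397, r = 15);
}
translate([-584, 241, 0]) {
  translate([0, 0, 397]) cube([334, 284, 34]);
  translate([15, 15, 0]) cylinder(h = 397, r = 15);
  translate([319, 15, 0]) cylinder(h = 397, r = 15);
  translate([15, 269, 0]) cylinder(h = 397, r = 15);
  translate([319, 269, 0]) cylinder(h = 397, r = 15);
}
translate([1122, 241, 0]) {
  translate([0, 0, 397]) cube([334, 284, 34]);
  translate([15, 15, 0]) cylinder(h = 397, r = 15);
  translate([319, 15, 0]) cylinder(h = 397, r = 15);
  translate([15, 269, 0]) cylinder(h = 397, r = 15);
  translate([319, 269, 0]) cylinder(h = 397, r = 15);
}
translate([11, 325, 745]) {
  cube([65, 116, 2198]);
  translate([785, 0, 0]) cube([65, 116, 2198]);
  translate([0, 0, 2198]) cube([850, 116, 60]);
}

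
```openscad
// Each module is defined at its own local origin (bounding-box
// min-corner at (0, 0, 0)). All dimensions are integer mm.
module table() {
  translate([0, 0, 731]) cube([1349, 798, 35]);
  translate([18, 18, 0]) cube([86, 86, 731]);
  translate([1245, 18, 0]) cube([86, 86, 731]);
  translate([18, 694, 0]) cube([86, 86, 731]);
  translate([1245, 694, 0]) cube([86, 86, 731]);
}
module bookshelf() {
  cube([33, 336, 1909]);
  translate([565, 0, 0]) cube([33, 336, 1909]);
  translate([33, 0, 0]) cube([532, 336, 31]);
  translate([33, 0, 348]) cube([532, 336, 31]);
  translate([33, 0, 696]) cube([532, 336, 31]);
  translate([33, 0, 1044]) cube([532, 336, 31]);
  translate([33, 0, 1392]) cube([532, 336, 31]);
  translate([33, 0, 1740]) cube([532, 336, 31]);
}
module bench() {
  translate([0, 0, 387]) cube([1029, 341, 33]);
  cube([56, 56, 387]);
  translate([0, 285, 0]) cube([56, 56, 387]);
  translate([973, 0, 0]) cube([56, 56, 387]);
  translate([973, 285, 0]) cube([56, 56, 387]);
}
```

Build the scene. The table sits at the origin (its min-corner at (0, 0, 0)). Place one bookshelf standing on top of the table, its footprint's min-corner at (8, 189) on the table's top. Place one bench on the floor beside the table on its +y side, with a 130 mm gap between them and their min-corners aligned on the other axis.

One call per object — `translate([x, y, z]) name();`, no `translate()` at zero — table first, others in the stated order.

table();
translate([8, 189, 766]) bookshelf();
translate([0, 928, 0]) bench();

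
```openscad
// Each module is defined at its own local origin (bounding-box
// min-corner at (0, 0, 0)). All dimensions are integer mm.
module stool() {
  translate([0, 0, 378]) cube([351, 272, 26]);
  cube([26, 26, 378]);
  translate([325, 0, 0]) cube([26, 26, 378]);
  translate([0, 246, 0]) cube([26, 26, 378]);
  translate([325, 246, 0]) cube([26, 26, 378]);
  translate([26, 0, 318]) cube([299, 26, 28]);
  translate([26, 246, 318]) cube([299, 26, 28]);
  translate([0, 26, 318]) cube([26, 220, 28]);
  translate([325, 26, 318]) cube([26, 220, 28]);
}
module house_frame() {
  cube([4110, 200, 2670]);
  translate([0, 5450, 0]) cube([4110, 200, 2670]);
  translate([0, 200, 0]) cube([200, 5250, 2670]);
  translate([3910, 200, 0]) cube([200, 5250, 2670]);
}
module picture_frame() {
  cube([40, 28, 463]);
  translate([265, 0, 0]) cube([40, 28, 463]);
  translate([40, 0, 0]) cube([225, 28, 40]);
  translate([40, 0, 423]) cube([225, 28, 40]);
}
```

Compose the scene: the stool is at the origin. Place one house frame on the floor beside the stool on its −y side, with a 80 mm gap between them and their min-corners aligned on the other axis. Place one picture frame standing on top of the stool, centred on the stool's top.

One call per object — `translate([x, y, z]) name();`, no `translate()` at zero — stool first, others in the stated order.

stool();
translate([0, -5730, 0]) house_frame();
translate([23, 122, 404]) picture_frame();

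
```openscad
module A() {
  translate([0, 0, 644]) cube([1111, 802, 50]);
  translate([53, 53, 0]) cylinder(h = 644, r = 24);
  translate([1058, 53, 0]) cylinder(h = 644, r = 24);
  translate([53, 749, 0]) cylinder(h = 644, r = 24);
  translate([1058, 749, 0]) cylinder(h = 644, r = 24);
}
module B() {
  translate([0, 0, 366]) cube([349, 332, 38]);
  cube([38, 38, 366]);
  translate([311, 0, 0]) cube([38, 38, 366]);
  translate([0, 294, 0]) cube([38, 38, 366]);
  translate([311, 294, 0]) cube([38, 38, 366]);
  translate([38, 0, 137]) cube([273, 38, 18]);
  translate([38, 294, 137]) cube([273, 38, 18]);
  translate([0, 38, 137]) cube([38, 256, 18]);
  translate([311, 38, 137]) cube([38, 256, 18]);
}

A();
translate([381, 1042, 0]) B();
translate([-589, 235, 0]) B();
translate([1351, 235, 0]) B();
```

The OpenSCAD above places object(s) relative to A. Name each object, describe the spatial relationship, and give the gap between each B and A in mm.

Each stool's nearest face is 240 mm from the table's bounding box.

A is a table. B is a stool. Three stools sit around the table at the +y, −x, +x sides. The gap between each stool and the table is 240 mm.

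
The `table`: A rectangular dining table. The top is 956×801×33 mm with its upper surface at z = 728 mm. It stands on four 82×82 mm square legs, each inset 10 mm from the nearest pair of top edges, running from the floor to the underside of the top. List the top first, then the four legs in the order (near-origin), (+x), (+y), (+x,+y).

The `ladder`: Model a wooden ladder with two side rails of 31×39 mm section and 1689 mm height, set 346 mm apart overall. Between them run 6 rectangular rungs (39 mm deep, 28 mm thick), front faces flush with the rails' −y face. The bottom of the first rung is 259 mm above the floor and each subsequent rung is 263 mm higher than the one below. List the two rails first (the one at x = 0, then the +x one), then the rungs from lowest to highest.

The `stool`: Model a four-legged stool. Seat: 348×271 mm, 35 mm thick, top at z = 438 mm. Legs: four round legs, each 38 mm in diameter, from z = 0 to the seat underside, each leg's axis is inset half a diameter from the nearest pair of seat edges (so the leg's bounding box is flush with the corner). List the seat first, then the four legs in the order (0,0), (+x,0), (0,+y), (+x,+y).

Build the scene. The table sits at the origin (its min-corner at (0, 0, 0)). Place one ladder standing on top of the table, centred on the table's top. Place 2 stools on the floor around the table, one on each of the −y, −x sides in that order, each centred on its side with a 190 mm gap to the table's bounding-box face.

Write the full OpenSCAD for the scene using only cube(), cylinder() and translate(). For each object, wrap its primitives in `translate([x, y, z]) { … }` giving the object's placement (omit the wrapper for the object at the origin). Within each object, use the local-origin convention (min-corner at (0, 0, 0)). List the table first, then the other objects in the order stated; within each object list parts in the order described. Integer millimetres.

translate([0, 0, 695]) cube([956, 801, 33]);
translate([10, 10, 0]) cube([82, 82, 695]);
translate([864, 10, 0]) cube([82, 82, 695]);
translate([10, 709, 0]) cube([82, 82, 695]);
translate([864, 709, 0]) cube([82, 82, 695]);
translate([305, 381, 728]) {
  cube([31, 39, 1689]);
  translate([315, 0, 0]) cube([31, 39, 1689]);
  translate([31, 0, 259]) cube([284, 39, 28]);
  translate([31, 0, 522]) cube([284, 39, 28]);
  translate([31, 0, 785]) cube([284, 39, 28]);
  translate([31, 0, 1048]) cube([284, 39, 28]);
  translate([31, 0, 1311]) cube([284, 39, 28]);
  translate([31, 0, 1574]) cube([284, 39, 28]);
}
translate([304, -461, 0]) {
  translate([0, 0, 403]) cube([348, 271, 35]);
  translate([19, 19, 0]) cylinder(h = 403, r = 19);
  translate([329, 19, 0]) cylinder(h = 403, r = 19);
  translate([19, 252, 0]) cylinder(h = 403, r = 19);
  translate([329, 252, 0]) cylinder(h = 403, r = 19);
}
translate([-538, 265, 0]) {
  translate([0, 0, 403]) cube([348, 271, 35]);
  translate([19, 19, 0]) cylinder(h = 403, r = 19);
  translate([329, 19, 0]) cylinder(h = 403, r = 19);
  translate([19, 252, 0]) cylinder(h = 403, r = 19);
  translate([329, 252, 0]) cylinder(h = 403, r = 19);
}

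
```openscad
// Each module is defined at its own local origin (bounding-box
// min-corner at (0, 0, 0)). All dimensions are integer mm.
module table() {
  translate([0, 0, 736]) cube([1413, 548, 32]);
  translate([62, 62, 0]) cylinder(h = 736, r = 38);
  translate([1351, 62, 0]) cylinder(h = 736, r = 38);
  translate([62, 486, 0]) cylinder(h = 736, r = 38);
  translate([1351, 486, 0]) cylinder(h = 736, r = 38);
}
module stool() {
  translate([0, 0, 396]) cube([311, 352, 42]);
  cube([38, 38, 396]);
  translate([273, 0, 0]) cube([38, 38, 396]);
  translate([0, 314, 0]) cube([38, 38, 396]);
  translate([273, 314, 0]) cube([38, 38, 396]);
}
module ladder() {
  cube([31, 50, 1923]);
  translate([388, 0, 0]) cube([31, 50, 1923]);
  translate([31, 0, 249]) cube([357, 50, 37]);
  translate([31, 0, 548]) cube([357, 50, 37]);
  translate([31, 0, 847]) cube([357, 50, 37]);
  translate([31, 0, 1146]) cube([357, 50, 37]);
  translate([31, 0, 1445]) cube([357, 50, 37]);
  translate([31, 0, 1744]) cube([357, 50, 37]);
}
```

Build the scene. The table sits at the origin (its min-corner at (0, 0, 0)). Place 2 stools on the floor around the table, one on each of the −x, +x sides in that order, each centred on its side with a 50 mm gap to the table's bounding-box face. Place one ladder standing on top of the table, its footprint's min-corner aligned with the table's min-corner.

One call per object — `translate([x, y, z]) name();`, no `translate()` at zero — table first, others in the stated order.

table();
translate([-361, 98, 0]) stool();
translate([1463, 98, 0]) stool();
translate([0, 0, 768]) ladder();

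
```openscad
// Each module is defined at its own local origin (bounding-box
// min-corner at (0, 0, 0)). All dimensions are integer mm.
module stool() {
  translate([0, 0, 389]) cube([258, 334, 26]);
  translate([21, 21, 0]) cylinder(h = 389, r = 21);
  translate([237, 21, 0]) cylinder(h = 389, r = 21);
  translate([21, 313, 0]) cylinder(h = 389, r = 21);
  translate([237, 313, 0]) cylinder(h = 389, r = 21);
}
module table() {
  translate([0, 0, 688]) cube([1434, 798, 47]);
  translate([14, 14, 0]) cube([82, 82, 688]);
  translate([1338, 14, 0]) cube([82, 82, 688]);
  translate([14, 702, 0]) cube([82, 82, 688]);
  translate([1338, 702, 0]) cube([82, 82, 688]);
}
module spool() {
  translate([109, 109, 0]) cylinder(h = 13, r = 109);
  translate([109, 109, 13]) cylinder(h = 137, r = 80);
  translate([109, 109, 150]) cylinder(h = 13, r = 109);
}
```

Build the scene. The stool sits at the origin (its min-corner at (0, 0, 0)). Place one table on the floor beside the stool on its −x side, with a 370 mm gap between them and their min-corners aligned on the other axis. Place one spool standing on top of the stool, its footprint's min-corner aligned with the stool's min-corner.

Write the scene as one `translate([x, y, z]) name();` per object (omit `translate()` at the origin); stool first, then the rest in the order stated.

stool();
translate([-1804, 0, 0]) table();
translate([0, 0, 415]) spool();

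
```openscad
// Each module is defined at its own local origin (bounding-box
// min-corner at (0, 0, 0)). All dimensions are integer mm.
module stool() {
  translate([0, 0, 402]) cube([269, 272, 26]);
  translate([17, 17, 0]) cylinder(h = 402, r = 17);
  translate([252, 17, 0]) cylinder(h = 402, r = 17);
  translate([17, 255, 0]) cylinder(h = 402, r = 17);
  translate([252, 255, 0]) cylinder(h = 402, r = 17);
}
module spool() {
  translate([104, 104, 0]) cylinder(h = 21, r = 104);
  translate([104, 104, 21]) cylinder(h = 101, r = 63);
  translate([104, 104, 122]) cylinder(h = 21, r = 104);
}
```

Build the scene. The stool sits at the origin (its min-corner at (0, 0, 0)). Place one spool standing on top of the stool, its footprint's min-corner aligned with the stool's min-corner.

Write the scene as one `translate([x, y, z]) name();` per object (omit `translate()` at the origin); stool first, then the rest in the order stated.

stool();
translate([0, 0, 428]) spool();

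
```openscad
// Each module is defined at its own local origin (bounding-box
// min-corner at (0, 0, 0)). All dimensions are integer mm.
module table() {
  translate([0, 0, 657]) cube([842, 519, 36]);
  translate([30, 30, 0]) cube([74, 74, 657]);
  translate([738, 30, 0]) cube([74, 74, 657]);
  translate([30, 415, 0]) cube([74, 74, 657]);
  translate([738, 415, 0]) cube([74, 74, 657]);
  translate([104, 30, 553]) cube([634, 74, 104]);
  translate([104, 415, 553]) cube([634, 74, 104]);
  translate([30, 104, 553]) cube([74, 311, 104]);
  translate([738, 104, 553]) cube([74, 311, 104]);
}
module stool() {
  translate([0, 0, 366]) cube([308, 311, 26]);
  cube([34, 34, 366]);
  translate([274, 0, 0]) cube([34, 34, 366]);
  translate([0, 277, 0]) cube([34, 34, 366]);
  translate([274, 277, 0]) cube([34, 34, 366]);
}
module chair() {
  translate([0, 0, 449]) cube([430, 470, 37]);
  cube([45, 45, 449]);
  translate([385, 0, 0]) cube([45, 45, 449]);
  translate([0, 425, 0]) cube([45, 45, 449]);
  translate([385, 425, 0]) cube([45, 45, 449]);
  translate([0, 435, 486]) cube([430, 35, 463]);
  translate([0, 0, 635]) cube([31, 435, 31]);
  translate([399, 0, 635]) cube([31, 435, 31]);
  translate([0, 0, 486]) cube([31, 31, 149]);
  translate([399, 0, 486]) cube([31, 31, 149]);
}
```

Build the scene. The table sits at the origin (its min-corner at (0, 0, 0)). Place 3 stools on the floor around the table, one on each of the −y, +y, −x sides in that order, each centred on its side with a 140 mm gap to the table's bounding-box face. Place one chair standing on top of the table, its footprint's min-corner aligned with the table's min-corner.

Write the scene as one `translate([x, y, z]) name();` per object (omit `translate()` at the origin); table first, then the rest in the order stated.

table();
translate([267, -451, 0]) stool();
translate([267, 659, 0]) stool();
translate([-448, 104, 0]) stool();
translate([0, 0, 693]) chair();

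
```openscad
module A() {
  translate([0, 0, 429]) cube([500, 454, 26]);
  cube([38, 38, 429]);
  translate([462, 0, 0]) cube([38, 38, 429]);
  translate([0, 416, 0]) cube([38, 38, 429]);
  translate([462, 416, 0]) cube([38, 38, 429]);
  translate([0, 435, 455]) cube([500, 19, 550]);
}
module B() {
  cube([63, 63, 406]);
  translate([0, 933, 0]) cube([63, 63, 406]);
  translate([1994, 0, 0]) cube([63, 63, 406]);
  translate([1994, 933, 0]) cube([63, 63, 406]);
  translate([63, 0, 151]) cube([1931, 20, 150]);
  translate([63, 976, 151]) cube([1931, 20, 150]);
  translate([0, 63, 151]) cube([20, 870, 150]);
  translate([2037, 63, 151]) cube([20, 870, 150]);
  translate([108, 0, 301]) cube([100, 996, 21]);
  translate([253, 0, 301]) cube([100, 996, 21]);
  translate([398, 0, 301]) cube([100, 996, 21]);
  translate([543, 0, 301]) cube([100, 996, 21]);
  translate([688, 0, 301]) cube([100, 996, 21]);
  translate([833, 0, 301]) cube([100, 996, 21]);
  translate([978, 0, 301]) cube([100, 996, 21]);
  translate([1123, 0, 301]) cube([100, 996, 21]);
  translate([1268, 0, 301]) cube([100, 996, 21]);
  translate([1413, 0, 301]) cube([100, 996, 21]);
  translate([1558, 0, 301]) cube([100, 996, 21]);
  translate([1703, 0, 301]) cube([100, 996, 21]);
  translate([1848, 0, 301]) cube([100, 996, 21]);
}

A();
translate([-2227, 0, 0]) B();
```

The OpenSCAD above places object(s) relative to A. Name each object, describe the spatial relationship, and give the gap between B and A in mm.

The bed frame's nearest face is 170 mm from the chair's −x face.

A is a chair. B is a bed frame. The bed frame is on the floor beside the chair on its −x side. The gap between the bed frame and the chair is 170 mm.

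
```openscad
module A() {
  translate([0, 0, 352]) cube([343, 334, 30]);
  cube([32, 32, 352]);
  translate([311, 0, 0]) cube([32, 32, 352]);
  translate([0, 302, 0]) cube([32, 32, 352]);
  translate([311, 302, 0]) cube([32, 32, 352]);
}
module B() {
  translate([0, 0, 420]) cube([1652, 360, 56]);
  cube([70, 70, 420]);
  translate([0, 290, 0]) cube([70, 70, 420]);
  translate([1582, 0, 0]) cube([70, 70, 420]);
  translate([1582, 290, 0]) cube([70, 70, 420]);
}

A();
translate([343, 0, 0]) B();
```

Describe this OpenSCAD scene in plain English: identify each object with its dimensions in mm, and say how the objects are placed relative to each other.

A is a four-legged stool. The seat is a 343×334×30 mm slab whose top surface is at z = 382 mm; four square legs, each 32×32 mm in cross-section, run from the floor (z = 0) to the underside of the seat, each flush with a corner of the seat.

B is a long wooden bench with a 1652 mm (x) × 360 mm (y) seat, 56 mm thick, its top surface 476 mm above the floor. Four 70 mm square legs at the seat corners, flush with the edges, run from z = 0 to the seat underside.

The bench is against the stool's +x side, with their −y faces flush.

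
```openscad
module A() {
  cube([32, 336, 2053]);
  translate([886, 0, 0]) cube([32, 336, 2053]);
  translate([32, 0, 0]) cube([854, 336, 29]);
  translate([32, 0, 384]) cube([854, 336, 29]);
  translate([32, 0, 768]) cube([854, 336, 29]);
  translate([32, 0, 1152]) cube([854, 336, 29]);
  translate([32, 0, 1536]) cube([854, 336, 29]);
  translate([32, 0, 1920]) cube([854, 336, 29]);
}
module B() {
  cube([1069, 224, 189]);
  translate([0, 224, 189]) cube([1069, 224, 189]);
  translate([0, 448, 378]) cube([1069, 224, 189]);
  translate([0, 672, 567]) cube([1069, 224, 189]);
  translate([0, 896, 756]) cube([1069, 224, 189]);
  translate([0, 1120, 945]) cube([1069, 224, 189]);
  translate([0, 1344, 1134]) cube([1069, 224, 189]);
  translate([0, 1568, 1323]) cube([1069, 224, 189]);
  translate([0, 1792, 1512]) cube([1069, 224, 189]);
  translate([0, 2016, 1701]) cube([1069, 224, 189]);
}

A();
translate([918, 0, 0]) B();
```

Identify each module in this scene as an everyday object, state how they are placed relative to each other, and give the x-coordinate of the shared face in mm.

A is a bookshelf. B is a staircase. The staircase is against the bookshelf's +x side, with their −y faces flush. The x-coordinate of the shared face is 918 mm.

The bookshelf's +x face and the staircase's −x face are both at x = 918 mm.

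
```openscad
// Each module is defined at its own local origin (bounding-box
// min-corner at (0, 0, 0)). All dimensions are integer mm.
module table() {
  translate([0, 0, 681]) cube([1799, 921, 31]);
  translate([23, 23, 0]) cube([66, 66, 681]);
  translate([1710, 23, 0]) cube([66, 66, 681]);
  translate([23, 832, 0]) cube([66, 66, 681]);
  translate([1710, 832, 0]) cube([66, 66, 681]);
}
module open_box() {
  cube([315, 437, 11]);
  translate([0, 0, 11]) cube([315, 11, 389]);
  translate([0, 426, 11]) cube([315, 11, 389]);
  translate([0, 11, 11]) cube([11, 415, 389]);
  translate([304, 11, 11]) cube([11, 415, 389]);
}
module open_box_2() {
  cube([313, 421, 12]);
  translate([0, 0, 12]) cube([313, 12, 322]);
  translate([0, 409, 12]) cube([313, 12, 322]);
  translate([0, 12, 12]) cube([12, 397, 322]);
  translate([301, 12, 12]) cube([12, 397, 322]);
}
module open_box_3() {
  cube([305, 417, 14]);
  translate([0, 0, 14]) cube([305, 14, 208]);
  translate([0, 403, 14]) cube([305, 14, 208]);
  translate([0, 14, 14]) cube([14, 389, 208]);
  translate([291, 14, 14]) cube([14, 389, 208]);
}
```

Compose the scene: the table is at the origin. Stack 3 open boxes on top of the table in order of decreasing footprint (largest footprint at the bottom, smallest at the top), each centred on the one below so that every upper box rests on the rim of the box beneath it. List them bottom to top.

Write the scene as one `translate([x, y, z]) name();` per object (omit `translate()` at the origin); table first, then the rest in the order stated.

table();
translate([742, 242, 712]) open_box();
translate([743, 250, 1112]) open_box_2();
translate([747, 252, 1446]) open_box_3();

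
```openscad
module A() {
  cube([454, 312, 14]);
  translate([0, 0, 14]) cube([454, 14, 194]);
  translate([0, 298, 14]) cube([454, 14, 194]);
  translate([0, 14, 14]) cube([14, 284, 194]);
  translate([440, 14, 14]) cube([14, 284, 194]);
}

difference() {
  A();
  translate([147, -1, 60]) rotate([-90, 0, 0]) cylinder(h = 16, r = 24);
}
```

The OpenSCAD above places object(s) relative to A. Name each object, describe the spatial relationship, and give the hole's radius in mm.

A is an open box. The open box has a circular hole through its front wall. The hole's radius is 24 mm.

The subtracted cylinder has r = 24 mm.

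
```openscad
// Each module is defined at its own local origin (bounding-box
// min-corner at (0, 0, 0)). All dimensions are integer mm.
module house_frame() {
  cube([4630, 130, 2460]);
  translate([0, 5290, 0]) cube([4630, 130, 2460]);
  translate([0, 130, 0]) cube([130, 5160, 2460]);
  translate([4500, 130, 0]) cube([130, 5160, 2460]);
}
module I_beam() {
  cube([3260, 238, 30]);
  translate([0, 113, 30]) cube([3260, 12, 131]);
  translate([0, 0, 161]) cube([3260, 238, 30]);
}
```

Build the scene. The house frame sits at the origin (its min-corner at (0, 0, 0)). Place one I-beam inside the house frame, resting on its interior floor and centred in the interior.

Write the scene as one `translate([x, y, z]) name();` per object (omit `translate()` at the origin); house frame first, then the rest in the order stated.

house_frame();
translate([685, 2591, 0]) I_beam();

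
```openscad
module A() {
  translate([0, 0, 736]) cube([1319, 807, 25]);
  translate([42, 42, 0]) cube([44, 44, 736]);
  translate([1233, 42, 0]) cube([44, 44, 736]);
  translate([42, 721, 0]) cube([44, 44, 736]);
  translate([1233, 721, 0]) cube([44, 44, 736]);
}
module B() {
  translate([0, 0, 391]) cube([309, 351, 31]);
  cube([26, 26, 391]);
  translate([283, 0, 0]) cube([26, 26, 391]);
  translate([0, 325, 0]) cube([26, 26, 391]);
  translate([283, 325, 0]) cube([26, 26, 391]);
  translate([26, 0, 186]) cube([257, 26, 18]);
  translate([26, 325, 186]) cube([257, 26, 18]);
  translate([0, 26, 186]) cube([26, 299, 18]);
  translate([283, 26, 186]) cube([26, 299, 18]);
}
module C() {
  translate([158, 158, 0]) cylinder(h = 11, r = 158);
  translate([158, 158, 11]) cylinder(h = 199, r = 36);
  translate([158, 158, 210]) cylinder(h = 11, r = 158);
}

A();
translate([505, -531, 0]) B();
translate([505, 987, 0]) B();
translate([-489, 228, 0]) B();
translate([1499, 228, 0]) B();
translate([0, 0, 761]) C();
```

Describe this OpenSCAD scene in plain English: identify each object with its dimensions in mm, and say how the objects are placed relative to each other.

A is a rectangular dining table. The top is 1319×807×25 mm with its upper surface at z = 761 mm. It stands on four 44×44 mm square legs, each inset 42 mm from the nearest pair of top edges, running from the floor to the underside of the top.

B is a four-legged stool. The seat is 309×351 mm, 31 mm thick, top at z = 422 mm. It stands on four square legs, each 26×26 mm in cross-section, from z = 0 to the seat underside, each flush with a corner of the seat. Four stretchers, 26 mm wide and 18 mm tall, connect adjacent legs with their undersides at z = 186 mm, each running between the inner faces of the legs it joins and aligned with the legs' outer faces on the other axis.

C is a spool: two coaxial disc flanges of radius 158 mm and thickness 11 mm, joined by a core cylinder of radius 36 mm and height 199 mm. The lower flange rests on z = 0 and the three cylinders share a vertical axis.

Four stools sit around the table at the −y, +y, −x, +x sides. The spool is on top of the table.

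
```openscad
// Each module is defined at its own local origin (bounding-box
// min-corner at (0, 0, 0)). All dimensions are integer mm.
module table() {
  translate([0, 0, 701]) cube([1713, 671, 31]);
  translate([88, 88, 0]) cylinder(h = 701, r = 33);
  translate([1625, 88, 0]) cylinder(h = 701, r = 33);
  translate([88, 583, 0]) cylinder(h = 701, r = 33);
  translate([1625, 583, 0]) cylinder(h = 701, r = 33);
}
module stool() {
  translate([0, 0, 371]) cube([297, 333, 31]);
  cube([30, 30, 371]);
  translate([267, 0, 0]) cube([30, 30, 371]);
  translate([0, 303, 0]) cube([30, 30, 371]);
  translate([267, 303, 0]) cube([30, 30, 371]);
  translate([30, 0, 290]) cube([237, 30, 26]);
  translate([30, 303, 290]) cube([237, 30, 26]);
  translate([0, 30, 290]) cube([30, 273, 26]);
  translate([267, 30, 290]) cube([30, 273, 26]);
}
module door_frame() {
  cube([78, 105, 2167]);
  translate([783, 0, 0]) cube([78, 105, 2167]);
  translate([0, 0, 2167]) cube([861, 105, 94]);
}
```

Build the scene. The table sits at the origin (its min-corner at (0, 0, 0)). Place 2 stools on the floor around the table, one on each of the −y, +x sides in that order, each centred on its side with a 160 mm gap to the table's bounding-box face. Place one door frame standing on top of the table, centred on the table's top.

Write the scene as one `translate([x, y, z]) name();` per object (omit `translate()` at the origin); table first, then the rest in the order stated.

table();
translate([708, -493, 0]) stool();
translate([1873, 169, 0]) stool();
translate([426, 283, 732]) door_frame();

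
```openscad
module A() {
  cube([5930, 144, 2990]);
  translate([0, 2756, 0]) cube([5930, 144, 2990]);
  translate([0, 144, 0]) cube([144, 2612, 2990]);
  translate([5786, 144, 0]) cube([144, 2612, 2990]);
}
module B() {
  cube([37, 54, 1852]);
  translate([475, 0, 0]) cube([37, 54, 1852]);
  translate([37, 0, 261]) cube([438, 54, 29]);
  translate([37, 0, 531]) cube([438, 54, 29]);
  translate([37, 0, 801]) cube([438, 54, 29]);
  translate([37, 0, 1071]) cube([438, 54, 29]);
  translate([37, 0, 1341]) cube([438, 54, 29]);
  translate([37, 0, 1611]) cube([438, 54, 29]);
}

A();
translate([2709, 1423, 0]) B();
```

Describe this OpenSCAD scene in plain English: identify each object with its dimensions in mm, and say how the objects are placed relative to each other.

A is the wall frame of a small rectangular building: four walls, each 2990 mm tall and 144 mm thick, enclosing a footprint 5930 mm (x) by 2900 mm (y) outside-to-outside, with no floor or roof. The front and back walls (the −y and +y sides) span the full width; the two side walls fit between them.

B is a wooden ladder with two side rails of 37×54 mm section and 1852 mm height, set 512 mm apart overall. Between them run 6 rectangular rungs (54 mm deep, 29 mm thick), front faces flush with the rails' −y face. The bottom of the first rung is 261 mm above the floor and each subsequent rung is 270 mm higher than the one below.

The ladder sits inside the house frame, centred.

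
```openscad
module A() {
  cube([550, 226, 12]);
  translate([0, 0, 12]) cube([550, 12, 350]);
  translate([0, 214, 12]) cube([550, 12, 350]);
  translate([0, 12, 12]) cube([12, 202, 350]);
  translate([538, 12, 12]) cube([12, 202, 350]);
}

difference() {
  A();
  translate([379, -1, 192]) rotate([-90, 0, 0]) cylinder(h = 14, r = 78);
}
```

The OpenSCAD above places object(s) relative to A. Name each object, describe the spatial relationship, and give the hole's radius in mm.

A is an open box. The open box has a circular hole through its front wall. The hole's radius is 78 mm.

The subtracted cylinder has r = 78 mm.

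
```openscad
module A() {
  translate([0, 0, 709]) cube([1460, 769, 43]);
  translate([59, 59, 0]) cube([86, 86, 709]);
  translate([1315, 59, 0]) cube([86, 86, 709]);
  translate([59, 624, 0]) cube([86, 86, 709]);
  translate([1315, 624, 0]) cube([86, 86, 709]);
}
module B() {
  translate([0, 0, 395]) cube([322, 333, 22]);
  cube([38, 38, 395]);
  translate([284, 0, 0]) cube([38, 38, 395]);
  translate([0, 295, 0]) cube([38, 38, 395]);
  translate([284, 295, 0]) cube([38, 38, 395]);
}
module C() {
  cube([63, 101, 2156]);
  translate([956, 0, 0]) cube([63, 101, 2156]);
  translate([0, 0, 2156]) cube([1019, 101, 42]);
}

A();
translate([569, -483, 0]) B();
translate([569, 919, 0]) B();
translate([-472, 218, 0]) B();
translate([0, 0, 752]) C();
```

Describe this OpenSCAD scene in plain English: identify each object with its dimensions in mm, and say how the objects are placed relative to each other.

A is a table with a 1460×769 mm rectangular top, 43 mm thick, top surface at z = 752 mm, supported by four 86×86 mm square legs, each inset 59 mm from the nearest pair of top edges, running from the floor.

B is a four-legged stool. The seat is 322×333 mm, 22 mm thick, top at z = 417 mm. It stands on four square legs, each 38×38 mm in cross-section, from z = 0 to the seat underside, each flush with a corner of the seat.

C is a rectangular door frame: two vertical jambs of 63×101 mm section, 2156 mm tall, with a clear opening 893 mm wide between their inner faces. A header 42 mm tall and 101 mm deep lies on top of the jambs and spans the full outside width.

Three stools sit around the table at the −y, +y, −x sides. The door frame is on top of the table.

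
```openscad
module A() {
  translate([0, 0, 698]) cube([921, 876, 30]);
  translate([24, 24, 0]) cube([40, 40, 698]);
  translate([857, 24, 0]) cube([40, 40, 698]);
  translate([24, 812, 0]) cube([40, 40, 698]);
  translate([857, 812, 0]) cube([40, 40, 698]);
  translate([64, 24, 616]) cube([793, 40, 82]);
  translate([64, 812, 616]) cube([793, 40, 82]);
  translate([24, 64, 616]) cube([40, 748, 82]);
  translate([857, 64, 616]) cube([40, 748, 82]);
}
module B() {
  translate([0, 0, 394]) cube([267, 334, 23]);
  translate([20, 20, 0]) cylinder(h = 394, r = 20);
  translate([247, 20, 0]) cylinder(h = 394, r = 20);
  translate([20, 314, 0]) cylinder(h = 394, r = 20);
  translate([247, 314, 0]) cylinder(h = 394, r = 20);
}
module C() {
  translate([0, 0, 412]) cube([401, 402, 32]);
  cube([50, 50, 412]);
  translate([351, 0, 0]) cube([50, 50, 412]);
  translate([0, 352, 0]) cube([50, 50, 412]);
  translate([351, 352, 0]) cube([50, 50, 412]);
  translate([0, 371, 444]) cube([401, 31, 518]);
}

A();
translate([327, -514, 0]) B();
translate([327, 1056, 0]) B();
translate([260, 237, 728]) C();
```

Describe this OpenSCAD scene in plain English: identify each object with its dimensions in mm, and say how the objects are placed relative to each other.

A is a table: top 921 mm (x) × 876 mm (y), 30 mm thick, upper face at z = 728 mm, on four 40×40 mm square legs, each inset 24 mm from the nearest pair of top edges, running from z = 0 to the bottom of the top. Four apron rails, 40 mm thick and 82 mm tall, run between adjacent legs with their top edges flush with the underside of the top and their outer faces flush with the legs' outer faces.

B is a simple wooden stool: a rectangular seat 267 mm (x) by 334 mm (y), 23 mm thick, top face at z = 417 mm, on four round legs, each 40 mm in diameter. The legs rest on z = 0, each leg's axis is inset half a diameter from the nearest pair of seat edges (so the leg's bounding box is flush with the corner).

C is a chair: 401×402 mm seat, 32 mm thick, top at z = 444 mm, on four 50 mm square corner legs flush with the seat edges. A 31 mm thick backrest slab spans the full seat width, extending 518 mm above the seat top, its back face flush with the seat's +y edge.

Two stools sit around the table at the −y, +y sides. The chair is on top of the table, centred.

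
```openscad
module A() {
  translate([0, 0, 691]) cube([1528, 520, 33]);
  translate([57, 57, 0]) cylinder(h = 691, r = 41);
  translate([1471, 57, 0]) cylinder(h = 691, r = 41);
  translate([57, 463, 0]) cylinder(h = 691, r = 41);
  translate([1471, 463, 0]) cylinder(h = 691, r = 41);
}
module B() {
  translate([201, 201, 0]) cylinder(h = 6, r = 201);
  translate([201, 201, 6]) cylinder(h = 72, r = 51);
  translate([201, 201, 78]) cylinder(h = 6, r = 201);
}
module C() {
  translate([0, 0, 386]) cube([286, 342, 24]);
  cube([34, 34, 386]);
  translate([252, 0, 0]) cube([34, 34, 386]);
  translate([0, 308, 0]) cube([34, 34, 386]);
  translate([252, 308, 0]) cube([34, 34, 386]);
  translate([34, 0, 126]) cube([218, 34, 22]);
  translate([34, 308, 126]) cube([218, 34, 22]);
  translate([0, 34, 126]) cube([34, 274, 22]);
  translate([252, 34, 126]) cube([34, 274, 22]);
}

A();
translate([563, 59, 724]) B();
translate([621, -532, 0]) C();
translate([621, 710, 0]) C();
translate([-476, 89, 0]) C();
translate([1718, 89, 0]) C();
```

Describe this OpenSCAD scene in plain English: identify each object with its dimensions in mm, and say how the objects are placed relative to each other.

A is a table with a 1528×520 mm rectangular top, 33 mm thick, top surface at z = 724 mm, supported by four round legs of 82 mm diameter, each leg's bounding box inset 16 mm from the nearest pair of top edges, running from the floor.

B is a spool: two coaxial disc flanges of radius 201 mm and thickness 6 mm, joined by a core cylinder of radius 51 mm and height 72 mm. The lower flange rests on z = 0 and the three cylinders share a vertical axis.

C is a four-legged stool. The seat is 286×342 mm, 24 mm thick, top at z = 410 mm. It stands on four square legs, each 34×34 mm in cross-section, from z = 0 to the seat underside, each flush with a corner of the seat. Four stretchers, 34 mm wide and 22 mm tall, connect adjacent legs with their undersides at z = 126 mm, each running between the inner faces of the legs it joins and aligned with the legs' outer faces on the other axis.

The spool is on top of the table, centred. Four stools sit around the table at the −y, +y, −x, +x sides.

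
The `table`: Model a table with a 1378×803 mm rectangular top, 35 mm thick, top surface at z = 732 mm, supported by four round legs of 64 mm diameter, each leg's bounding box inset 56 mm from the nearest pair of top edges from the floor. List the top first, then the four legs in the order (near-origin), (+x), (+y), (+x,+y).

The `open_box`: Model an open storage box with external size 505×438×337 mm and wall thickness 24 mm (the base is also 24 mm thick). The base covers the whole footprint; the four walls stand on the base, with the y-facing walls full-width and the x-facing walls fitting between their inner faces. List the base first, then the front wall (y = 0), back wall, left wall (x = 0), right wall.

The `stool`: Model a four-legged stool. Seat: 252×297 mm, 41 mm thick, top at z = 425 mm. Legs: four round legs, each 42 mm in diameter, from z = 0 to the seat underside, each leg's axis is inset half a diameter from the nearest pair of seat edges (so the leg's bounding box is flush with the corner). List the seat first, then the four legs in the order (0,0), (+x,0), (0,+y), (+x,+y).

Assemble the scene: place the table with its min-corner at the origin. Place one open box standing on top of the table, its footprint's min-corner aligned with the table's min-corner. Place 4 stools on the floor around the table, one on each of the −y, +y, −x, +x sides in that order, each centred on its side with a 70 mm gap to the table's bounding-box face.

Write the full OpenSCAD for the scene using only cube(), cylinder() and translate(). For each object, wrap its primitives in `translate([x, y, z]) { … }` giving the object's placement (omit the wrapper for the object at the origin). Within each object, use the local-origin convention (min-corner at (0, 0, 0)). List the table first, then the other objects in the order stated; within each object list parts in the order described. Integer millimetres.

translate([0, 0, 697]) cube([1378, 803, 35]);
translate([88, 88, 0]) cylinder(h = 697, r = 32);
translate([1290, 88, 0]) cylinder(h = 697, r = 32);
translate([88, 715, 0]) cylinder(h = 697, r = 32);
translate([1290, 715, 0]) cylinder(h = 697, r = 32);
translate([0, 0, 732]) {
  cube([505, 438, 24]);
  translate([0, 0, 24]) cube([505, 24, 313]);
  translate([0, 414, 24]) cube([505, 24, 313]);
  translate([0, 24, 24]) cube([24, 390, 313]);
  translate([481, 24, 24]) cube([24, 390, 313]);
}
translate([563, -367, 0]) {
  translate([0, 0, 384]) cube([252, 297, 41]);
  translate([21, 21, 0]) cylinder(h = 384, r = 21);
  translate([231, 21, 0]) cylinder(h = 384, r = 21);
  translate([21, 276, 0]) cylinder(h = 384, r = 21);
  translate([231, 276, 0]) cylinder(h = 384, r = 21);
}
translate([563, 873, 0]) {
  translate([0, 0, 384]) cube([252, 297, 41]);
  translate([21, 21, 0]) cylinder(h = 384, r = 21);
  translate([231, 21, 0]) cylinder(h = 384, r = 21);
  translate([21, 276, 0]) cylinder(h = 384, r = 21);
  translate([231, 276, 0]) cylinder(h = 384, r = 21);
}
translate([-322, 253, 0]) {
  translate([0, 0, 384]) cube([252, 297, 41]);
  translate([21, 21, 0]) cylinder(h = 384, r = 21);
  translate([231, 21, 0]) cylinder(h = 384, r = 21);
  translate([21, 276, 0]) cylinder(h = 384, r = 21);
  translate([231, 276, 0]) cylinder(h = 384, r = 21);
}
translate([1448, 253, 0]) {
  translate([0, 0, 384]) cube([252, 297, 41]);
  translate([21, 21, 0]) cylinder(h = 384, r = 21);
  translate([231, 21, 0]) cylinder(h = 384, r = 21);
  translate([21, 276, 0]) cylinder(h = 384, r = 21);
  translate([231, 276, 0]) cylinder(h = 384, r = 21);
}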